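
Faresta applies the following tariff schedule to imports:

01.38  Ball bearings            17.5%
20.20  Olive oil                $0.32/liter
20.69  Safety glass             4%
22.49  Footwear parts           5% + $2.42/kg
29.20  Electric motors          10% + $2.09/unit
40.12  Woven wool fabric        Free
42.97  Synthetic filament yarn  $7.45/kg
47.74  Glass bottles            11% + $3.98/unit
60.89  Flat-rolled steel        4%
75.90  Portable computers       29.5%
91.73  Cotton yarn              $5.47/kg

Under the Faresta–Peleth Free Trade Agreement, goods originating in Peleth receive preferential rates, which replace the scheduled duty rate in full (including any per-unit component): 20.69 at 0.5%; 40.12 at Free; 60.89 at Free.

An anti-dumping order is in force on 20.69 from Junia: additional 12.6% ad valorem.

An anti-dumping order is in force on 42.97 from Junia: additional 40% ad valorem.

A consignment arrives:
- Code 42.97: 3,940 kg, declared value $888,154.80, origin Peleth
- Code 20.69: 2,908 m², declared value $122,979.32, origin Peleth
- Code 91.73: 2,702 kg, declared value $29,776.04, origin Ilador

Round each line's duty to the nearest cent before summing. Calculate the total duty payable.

Line 1 (42.97, Peleth, 3,940 kg, $888,154.80):
Base rate for 42.97 is $7.45/kg.
Origin Peleth is the FTA partner but 42.97 is not on the preference list; base rate stands.
The additional-duty order on 42.97 targets Junia, not Peleth; it does not apply.
Duty = 3,940 × $7.45 = $29,353.00.
Line 2 (20.69, Peleth, 2,908 m², $122,979.32):
Base rate for 20.69 is 4%.
Origin Peleth qualifies under the Faresta–Peleth agreement and 20.69 is covered: preferential rate 0.5% applies instead.
The additional-duty order on 20.69 targets Junia, not Peleth; it does not apply.
Duty = $122,979.32 × 0.5% = $614.90.
Line 3 (91.73, Ilador, 2,702 kg, $29,776.04):
Base rate for 91.73 is $5.47/kg.
Duty = 2,702 × $5.47 = $14,779.94.
Total = $29,353.00 + $614.90 + $14,779.94 = $44,747.84.

$44,747.84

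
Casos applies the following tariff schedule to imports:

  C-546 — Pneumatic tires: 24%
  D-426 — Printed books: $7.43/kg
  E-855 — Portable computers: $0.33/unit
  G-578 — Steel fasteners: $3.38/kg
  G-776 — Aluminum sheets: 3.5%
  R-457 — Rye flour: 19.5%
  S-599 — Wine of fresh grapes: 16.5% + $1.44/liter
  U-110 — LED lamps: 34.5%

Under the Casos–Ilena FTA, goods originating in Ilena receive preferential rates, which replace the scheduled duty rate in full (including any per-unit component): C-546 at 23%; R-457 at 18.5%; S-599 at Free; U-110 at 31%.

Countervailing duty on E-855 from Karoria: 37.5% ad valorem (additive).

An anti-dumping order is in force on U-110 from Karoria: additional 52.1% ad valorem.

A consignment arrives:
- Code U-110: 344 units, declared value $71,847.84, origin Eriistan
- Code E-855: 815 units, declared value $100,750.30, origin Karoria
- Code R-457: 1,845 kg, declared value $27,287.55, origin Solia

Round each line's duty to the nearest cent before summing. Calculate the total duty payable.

$68,158.88

Line 1 (U-110, Eriistan, 344 units, $71,847.84):
Base rate for U-110 is 34.5%.
U-110 has an FTA preferential rate, but origin Eriistan is not Ilena; base rate stands.
The additional-duty order on U-110 targets Karoria, not Eriistan; it does not apply.
Duty = $71,847.84 × 34.5% = $24,787.50.
Line 2 (E-855, Karoria, 815 units, $100,750.30):
Base rate for E-855 is $0.33/unit.
Additional duty on E-855 from Karoria: +37.5% ad valorem. Applied ad valorem rate = 37.5%.
Duty = $100,750.30 × 37.5% + 815 × $0.33 = $38,050.31.
Line 3 (R-457, Solia, 1,845 kg, $27,287.55):
Base rate for R-457 is 19.5%.
R-457 has an FTA preferential rate, but origin Solia is not Ilena; base rate stands.
Duty = $27,287.55 × 19.5% = $5,321.07.
Total = $24,787.50 + $38,050.31 + $5,321.07 = $68,158.88.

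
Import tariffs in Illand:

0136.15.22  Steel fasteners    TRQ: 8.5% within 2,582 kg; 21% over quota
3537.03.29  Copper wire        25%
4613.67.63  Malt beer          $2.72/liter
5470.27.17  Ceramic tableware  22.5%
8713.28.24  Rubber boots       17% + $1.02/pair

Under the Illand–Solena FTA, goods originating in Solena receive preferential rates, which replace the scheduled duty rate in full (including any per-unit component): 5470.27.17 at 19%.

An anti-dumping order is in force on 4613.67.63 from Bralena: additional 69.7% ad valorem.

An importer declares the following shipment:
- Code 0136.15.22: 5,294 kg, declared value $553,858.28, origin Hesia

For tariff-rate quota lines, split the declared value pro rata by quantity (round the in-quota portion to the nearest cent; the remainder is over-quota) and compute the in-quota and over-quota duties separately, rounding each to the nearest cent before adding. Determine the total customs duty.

Line 1 (0136.15.22, Hesia, 5,294 kg, $553,858.28):
Code 0136.15.22 is under a tariff-rate quota (threshold 2,582 kg). In-quota: 2,582 kg at 8.5%; over-quota: 2,712 kg at 21%.
Pro-rata value split: in-quota = $553,858.28 × 2,582/5,294 = $270,128.84; over-quota = $553,858.28 − $270,128.84 = $283,729.44.
In-quota duty = $270,128.84 × 8.5% = $22,960.95. Over-quota duty = $283,729.44 × 21% = $59,583.18.
Line duty = $22,960.95 + $59,583.18 = $82,544.13.

$82,544.13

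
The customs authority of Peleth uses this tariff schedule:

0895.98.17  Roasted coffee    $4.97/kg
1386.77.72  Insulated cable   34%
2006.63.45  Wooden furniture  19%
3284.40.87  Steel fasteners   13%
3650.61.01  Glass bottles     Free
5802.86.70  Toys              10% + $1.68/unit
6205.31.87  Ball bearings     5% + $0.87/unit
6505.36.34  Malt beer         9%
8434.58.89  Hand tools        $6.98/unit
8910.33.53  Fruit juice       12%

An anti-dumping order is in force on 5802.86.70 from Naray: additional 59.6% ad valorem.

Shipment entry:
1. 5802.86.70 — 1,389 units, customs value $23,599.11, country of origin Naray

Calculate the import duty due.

Line 1 (5802.86.70, Naray, 1,389 units, $23,599.11):
Base rate for 5802.86.70 is 10% + $1.68/unit.
Additional duty on 5802.86.70 from Naray: +59.6%. Applied ad valorem rate: 10% + 59.6% = 69.6%.
Duty = $23,599.11 × 69.6% + 1,389 × $1.68 = $18,758.50.

$18,758.50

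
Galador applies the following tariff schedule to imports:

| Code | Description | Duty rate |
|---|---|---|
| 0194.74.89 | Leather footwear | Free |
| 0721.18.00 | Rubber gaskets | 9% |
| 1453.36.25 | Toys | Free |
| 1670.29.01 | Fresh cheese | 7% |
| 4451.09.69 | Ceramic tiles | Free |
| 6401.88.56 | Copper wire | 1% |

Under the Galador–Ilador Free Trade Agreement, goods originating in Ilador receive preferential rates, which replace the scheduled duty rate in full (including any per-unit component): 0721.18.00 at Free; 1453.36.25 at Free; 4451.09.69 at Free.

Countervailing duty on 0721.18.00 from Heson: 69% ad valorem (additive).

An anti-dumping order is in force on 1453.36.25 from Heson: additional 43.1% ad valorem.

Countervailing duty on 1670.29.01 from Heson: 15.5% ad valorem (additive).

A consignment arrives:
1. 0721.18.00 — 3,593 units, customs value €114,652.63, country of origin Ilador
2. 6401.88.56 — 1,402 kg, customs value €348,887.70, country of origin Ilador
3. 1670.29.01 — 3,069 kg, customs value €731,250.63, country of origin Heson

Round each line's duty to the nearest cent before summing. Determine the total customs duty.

Line 1 (0721.18.00, Ilador, 3,593 units, €114,652.63):
Base rate for 0721.18.00 is 9%.
Origin Ilador qualifies under the Galador–Ilador agreement and 0721.18.00 is covered: preferential rate Free applies instead.
The additional-duty order on 0721.18.00 targets Heson, not Ilador; it does not apply.
Duty = €114,652.63 × 0% = €0.00.
Line 2 (6401.88.56, Ilador, 1,402 kg, €348,887.70):
Base rate for 6401.88.56 is 1%.
Origin Ilador is the FTA partner but 6401.88.56 is not on the preference list; base rate stands.
Duty = €348,887.70 × 1% = €3,488.88.
Line 3 (1670.29.01, Heson, 3,069 kg, €731,250.63):
Base rate for 1670.29.01 is 7%.
Additional duty on 1670.29.01 from Heson: +15.5%. Applied ad valorem rate: 7% + 15.5% = 22.5%.
Duty = €731,250.63 × 22.5% = €164,531.39.
Total = €0.00 + €3,488.88 + €164,531.39 = €168,020.27.

€168,020.27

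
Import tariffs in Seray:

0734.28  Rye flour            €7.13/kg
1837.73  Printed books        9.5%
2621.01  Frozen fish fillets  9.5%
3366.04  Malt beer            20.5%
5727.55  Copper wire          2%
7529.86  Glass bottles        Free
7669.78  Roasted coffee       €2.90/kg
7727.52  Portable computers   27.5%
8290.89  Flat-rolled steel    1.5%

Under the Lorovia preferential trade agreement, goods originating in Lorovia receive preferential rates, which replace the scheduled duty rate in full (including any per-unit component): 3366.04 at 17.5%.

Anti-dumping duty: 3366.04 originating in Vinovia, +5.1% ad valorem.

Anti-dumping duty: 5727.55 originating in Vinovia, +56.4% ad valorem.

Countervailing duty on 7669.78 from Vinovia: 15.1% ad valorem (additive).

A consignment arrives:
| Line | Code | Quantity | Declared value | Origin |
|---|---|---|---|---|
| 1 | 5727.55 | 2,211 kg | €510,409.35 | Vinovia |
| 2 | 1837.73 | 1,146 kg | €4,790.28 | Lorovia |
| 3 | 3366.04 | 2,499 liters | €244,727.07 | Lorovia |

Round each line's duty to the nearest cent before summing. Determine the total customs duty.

Line 1 (5727.55, Vinovia, 2,211 kg, €510,409.35):
Base rate for 5727.55 is 2%.
Additional duty on 5727.55 from Vinovia: +56.4%. Applied ad valorem rate: 2% + 56.4% = 58.4%.
Duty = €510,409.35 × 58.4% = €298,079.06.
Line 2 (1837.73, Lorovia, 1,146 kg, €4,790.28):
Base rate for 1837.73 is 9.5%.
Origin Lorovia is the FTA partner but 1837.73 is not on the preference list; base rate stands.
Duty = €4,790.28 × 9.5% = €455.08.
Line 3 (3366.04, Lorovia, 2,499 liters, €244,727.07):
Base rate for 3366.04 is 20.5%.
Origin Lorovia qualifies under the Seray–Lorovia agreement and 3366.04 is covered: preferential rate 17.5% applies instead.
The additional-duty order on 3366.04 targets Vinovia, not Lorovia; it does not apply.
Duty = €244,727.07 × 17.5% = €42,827.24.
Total = €298,079.06 + €455.08 + €42,827.24 = €341,361.38.

€341,361.38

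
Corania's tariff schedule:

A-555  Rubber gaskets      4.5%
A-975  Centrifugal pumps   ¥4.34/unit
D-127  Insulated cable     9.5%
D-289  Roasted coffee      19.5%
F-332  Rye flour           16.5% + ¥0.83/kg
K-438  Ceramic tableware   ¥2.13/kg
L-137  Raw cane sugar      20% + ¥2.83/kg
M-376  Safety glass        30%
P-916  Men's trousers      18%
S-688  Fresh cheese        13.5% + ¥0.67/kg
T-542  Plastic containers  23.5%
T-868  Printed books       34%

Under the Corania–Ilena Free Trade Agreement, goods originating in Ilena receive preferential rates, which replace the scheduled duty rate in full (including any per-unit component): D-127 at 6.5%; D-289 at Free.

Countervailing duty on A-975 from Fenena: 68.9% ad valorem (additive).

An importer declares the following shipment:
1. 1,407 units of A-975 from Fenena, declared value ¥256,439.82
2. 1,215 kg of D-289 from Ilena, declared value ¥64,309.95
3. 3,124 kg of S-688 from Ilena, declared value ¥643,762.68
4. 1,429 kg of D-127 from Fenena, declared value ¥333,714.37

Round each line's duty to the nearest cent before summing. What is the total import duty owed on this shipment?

¥303,497.33

Line 1 (A-975, Fenena, 1,407 units, ¥256,439.82):
Base rate for A-975 is ¥4.34/unit.
Additional duty on A-975 from Fenena: +68.9% ad valorem. Applied ad valorem rate = 68.9%.
Duty = ¥256,439.82 × 68.9% + 1,407 × ¥4.34 = ¥182,793.42.
Line 2 (D-289, Ilena, 1,215 kg, ¥64,309.95):
Base rate for D-289 is 19.5%.
Origin Ilena qualifies under the Corania–Ilena agreement and D-289 is covered: preferential rate Free applies instead.
Duty = ¥64,309.95 × 0% = ¥0.00.
Line 3 (S-688, Ilena, 3,124 kg, ¥643,762.68):
Base rate for S-688 is 13.5% + ¥0.67/kg.
Origin Ilena is the FTA partner but S-688 is not on the preference list; base rate stands.
Duty = ¥643,762.68 × 13.5% + 3,124 × ¥0.67 = ¥89,001.04.
Line 4 (D-127, Fenena, 1,429 kg, ¥333,714.37):
Base rate for D-127 is 9.5%.
D-127 has an FTA preferential rate, but origin Fenena is not Ilena; base rate stands.
Duty = ¥333,714.37 × 9.5% = ¥31,702.87.
Total = ¥182,793.42 + ¥0.00 + ¥89,001.04 + ¥31,702.87 = ¥303,497.33.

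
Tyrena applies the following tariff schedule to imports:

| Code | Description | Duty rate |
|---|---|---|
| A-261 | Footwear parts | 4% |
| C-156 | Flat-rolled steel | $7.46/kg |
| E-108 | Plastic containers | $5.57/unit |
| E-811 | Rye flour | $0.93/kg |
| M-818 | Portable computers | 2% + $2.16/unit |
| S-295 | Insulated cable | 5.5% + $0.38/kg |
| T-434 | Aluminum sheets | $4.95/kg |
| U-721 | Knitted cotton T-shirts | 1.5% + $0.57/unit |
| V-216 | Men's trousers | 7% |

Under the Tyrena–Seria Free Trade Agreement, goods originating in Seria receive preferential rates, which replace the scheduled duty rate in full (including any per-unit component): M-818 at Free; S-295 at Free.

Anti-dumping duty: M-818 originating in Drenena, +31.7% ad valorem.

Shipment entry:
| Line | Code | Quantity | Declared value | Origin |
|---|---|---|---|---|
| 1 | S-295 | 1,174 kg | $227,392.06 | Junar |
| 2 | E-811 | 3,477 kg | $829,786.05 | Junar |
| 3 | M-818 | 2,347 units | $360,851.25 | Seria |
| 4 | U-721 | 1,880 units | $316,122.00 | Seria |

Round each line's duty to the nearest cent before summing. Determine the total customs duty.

$21,999.72

Line 1 (S-295, Junar, 1,174 kg, $227,392.06):
Base rate for S-295 is 5.5% + $0.38/kg.
S-295 has an FTA preferential rate, but origin Junar is not Seria; base rate stands.
Duty = $227,392.06 × 5.5% + 1,174 × $0.38 = $12,952.68.
Line 2 (E-811, Junar, 3,477 kg, $829,786.05):
Base rate for E-811 is $0.93/kg.
Duty = 3,477 × $0.93 = $3,233.61.
Line 3 (M-818, Seria, 2,347 units, $360,851.25):
Base rate for M-818 is 2% + $2.16/unit.
Origin Seria qualifies under the Tyrena–Seria agreement and M-818 is covered: preferential rate Free applies instead.
The additional-duty order on M-818 targets Drenena, not Seria; it does not apply.
Duty = $360,851.25 × 0% = $0.00.
Line 4 (U-721, Seria, 1,880 units, $316,122.00):
Base rate for U-721 is 1.5% + $0.57/unit.
Origin Seria is the FTA partner but U-721 is not on the preference list; base rate stands.
Duty = $316,122.00 × 1.5% + 1,880 × $0.57 = $5,813.43.
Total = $12,952.68 + $3,233.61 + $0.00 + $5,813.43 = $21,999.72.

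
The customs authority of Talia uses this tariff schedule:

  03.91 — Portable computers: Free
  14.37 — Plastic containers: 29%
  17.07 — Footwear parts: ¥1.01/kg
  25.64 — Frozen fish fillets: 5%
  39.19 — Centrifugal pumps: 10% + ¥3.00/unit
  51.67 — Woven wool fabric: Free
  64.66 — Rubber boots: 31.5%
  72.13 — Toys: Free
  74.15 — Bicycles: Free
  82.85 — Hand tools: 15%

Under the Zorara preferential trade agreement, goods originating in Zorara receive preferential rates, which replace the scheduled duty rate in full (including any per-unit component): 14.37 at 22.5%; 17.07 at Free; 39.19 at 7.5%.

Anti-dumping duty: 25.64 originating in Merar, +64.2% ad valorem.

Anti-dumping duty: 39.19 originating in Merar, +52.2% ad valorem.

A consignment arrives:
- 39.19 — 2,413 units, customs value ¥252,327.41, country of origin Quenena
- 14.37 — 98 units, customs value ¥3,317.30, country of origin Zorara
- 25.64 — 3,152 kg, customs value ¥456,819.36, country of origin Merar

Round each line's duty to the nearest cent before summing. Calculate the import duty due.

¥349,337.13

Line 1 (39.19, Quenena, 2,413 units, ¥252,327.41):
Base rate for 39.19 is 10% + ¥3.00/unit.
39.19 has an FTA preferential rate, but origin Quenena is not Zorara; base rate stands.
The additional-duty order on 39.19 targets Merar, not Quenena; it does not apply.
Duty = ¥252,327.41 × 10% + 2,413 × ¥3.00 = ¥32,471.74.
Line 2 (14.37, Zorara, 98 units, ¥3,317.30):
Base rate for 14.37 is 29%.
Origin Zorara qualifies under the Talia–Zorara agreement and 14.37 is covered: preferential rate 22.5% applies instead.
Duty = ¥3,317.30 × 22.5% = ¥746.39.
Line 3 (25.64, Merar, 3,152 kg, ¥456,819.36):
Base rate for 25.64 is 5%.
Additional duty on 25.64 from Merar: +64.2%. Applied ad valorem rate: 5% + 64.2% = 69.2%.
Duty = ¥456,819.36 × 69.2% = ¥316,119.00.
Total = ¥32,471.74 + ¥746.39 + ¥316,119.00 = ¥349,337.13.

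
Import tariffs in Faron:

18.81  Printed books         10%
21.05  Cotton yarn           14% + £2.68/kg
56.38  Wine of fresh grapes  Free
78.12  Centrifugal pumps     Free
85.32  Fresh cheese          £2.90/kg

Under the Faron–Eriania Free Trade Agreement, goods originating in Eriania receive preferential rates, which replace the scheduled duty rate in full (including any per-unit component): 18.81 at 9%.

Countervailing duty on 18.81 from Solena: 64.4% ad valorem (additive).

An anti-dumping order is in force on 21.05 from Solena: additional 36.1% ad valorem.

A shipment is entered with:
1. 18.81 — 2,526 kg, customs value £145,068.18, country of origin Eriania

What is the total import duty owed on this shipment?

£13,056.14

Line 1 (18.81, Eriania, 2,526 kg, £145,068.18):
Base rate for 18.81 is 10%.
Origin Eriania qualifies under the Faron–Eriania agreement and 18.81 is covered: preferential rate 9% applies instead.
The additional-duty order on 18.81 targets Solena, not Eriania; it does not apply.
Duty = £145,068.18 × 9% = £13,056.14.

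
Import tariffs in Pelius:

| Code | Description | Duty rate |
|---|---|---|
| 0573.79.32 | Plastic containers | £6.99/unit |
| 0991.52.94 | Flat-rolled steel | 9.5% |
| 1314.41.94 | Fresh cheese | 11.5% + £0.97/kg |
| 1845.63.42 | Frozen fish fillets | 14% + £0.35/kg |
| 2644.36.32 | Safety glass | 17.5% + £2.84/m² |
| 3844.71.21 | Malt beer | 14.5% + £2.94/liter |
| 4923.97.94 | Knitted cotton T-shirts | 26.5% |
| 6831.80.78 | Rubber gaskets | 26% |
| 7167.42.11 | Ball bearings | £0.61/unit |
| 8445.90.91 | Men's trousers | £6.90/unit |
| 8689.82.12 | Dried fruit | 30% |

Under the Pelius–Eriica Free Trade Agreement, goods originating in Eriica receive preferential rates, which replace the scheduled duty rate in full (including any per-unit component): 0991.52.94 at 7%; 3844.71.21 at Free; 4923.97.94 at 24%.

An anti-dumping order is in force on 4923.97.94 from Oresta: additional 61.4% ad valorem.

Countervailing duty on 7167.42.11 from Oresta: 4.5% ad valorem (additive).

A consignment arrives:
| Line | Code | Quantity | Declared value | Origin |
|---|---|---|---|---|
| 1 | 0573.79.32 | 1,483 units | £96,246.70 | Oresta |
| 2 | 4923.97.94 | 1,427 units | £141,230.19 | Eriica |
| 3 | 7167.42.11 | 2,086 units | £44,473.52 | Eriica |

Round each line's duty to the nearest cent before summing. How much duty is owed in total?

Line 1 (0573.79.32, Oresta, 1,483 units, £96,246.70):
Base rate for 0573.79.32 is £6.99/unit.
Duty = 1,483 × £6.99 = £10,366.17.
Line 2 (4923.97.94, Eriica, 1,427 units, £141,230.19):
Base rate for 4923.97.94 is 26.5%.
Origin Eriica qualifies under the Pelius–Eriica agreement and 4923.97.94 is covered: preferential rate 24% applies instead.
The additional-duty order on 4923.97.94 targets Oresta, not Eriica; it does not apply.
Duty = £141,230.19 × 24% = £33,895.25.
Line 3 (7167.42.11, Eriica, 2,086 units, £44,473.52):
Base rate for 7167.42.11 is £0.61/unit.
Origin Eriica is the FTA partner but 7167.42.11 is not on the preference list; base rate stands.
The additional-duty order on 7167.42.11 targets Oresta, not Eriica; it does not apply.
Duty = 2,086 × £0.61 = £1,272.46.
Total = £10,366.17 + £33,895.25 + £1,272.46 = £45,533.88.

£45,533.88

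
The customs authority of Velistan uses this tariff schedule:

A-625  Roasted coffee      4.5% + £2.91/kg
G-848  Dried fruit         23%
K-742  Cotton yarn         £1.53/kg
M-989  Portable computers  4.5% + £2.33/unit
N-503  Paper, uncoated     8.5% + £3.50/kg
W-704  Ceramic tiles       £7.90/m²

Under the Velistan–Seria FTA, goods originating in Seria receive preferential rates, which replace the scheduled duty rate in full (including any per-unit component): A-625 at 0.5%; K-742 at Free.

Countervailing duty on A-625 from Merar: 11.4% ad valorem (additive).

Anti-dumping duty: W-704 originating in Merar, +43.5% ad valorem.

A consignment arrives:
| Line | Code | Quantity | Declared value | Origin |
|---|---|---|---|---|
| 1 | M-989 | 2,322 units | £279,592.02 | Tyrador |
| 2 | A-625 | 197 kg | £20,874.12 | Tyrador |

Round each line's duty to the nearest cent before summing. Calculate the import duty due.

Line 1 (M-989, Tyrador, 2,322 units, £279,592.02):
Base rate for M-989 is 4.5% + £2.33/unit.
Duty = £279,592.02 × 4.5% + 2,322 × £2.33 = £17,991.90.
Line 2 (A-625, Tyrador, 197 kg, £20,874.12):
Base rate for A-625 is 4.5% + £2.91/kg.
A-625 has an FTA preferential rate, but origin Tyrador is not Seria; base rate stands.
The additional-duty order on A-625 targets Merar, not Tyrador; it does not apply.
Duty = £20,874.12 × 4.5% + 197 × £2.91 = £1,512.61.
Total = £17,991.90 + £1,512.61 = £19,504.51.

£19,504.51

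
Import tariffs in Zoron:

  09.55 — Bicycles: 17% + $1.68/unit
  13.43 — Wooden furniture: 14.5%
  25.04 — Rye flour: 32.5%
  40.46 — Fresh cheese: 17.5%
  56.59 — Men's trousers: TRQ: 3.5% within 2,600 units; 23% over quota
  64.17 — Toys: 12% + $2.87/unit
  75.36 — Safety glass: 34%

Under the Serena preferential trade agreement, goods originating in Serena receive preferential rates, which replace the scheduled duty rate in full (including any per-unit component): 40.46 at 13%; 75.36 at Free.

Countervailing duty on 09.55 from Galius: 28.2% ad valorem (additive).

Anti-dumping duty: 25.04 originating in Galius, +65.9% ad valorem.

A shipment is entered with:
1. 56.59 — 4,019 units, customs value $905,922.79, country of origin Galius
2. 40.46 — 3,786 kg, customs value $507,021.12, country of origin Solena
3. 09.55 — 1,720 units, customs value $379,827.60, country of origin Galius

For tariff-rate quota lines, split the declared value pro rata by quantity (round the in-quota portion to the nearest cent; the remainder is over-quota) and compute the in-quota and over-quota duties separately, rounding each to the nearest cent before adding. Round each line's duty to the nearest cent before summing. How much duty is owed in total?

Line 1 (56.59, Galius, 4,019 units, $905,922.79):
Code 56.59 is under a tariff-rate quota (threshold 2,600 units). In-quota: 2,600 units at 3.5%; over-quota: 1,419 units at 23%.
Pro-rata value split: in-quota = $905,922.79 × 2,600/4,019 = $586,066.00; over-quota = $905,922.79 − $586,066.00 = $319,856.79.
In-quota duty = $586,066.00 × 3.5% = $20,512.31. Over-quota duty = $319,856.79 × 23% = $73,567.06.
Line duty = $20,512.31 + $73,567.06 = $94,079.37.
Line 2 (40.46, Solena, 3,786 kg, $507,021.12):
Base rate for 40.46 is 17.5%.
40.46 has an FTA preferential rate, but origin Solena is not Serena; base rate stands.
Duty = $507,021.12 × 17.5% = $88,728.70.
Line 3 (09.55, Galius, 1,720 units, $379,827.60):
Base rate for 09.55 is 17% + $1.68/unit.
Additional duty on 09.55 from Galius: +28.2%. Applied ad valorem rate: 17% + 28.2% = 45.2%.
Duty = $379,827.60 × 45.2% + 1,720 × $1.68 = $174,571.68.
Total = $94,079.37 + $88,728.70 + $174,571.68 = $357,379.75.

$357,379.75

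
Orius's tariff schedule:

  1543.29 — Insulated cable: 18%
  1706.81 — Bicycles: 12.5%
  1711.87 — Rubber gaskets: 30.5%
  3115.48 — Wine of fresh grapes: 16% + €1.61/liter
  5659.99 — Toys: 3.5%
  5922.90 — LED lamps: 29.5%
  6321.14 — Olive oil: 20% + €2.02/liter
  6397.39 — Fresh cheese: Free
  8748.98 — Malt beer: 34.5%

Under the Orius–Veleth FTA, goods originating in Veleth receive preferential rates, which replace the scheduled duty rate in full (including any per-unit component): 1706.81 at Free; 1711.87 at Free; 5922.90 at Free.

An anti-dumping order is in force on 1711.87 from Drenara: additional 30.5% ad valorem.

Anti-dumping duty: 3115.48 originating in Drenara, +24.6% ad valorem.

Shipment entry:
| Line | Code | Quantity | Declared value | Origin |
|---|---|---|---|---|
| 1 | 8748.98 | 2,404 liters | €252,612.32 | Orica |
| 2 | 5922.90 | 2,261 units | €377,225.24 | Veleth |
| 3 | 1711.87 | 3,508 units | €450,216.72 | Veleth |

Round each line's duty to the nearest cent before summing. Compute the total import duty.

Line 1 (8748.98, Orica, 2,404 liters, €252,612.32):
Base rate for 8748.98 is 34.5%.
Duty = €252,612.32 × 34.5% = €87,151.25.
Line 2 (5922.90, Veleth, 2,261 units, €377,225.24):
Base rate for 5922.90 is 29.5%.
Origin Veleth qualifies under the Orius–Veleth agreement and 5922.90 is covered: preferential rate Free applies instead.
Duty = €377,225.24 × 0% = €0.00.
Line 3 (1711.87, Veleth, 3,508 units, €450,216.72):
Base rate for 1711.87 is 30.5%.
Origin Veleth qualifies under the Orius–Veleth agreement and 1711.87 is covered: preferential rate Free applies instead.
The additional-duty order on 1711.87 targets Drenara, not Veleth; it does not apply.
Duty = €450,216.72 × 0% = €0.00.
Total = €87,151.25 + €0.00 + €0.00 = €87,151.25.

€87,151.25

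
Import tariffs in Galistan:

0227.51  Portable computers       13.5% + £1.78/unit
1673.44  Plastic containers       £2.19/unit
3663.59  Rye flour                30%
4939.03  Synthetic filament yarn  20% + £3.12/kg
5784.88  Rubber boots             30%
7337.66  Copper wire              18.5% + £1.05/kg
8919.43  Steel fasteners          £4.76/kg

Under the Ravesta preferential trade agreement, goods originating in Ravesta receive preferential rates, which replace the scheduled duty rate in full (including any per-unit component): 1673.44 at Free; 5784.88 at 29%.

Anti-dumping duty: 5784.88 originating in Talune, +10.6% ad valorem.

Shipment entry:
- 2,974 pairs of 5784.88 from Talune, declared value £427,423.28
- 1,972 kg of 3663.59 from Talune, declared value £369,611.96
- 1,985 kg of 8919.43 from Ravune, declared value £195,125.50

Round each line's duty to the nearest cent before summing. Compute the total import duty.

£293,866.04

Line 1 (5784.88, Talune, 2,974 pairs, £427,423.28):
Base rate for 5784.88 is 30%.
5784.88 has an FTA preferential rate, but origin Talune is not Ravesta; base rate stands.
Additional duty on 5784.88 from Talune: +10.6%. Applied ad valorem rate: 30% + 10.6% = 40.6%.
Duty = £427,423.28 × 40.6% = £173,533.85.
Line 2 (3663.59, Talune, 1,972 kg, £369,611.96):
Base rate for 3663.59 is 30%.
Duty = £369,611.96 × 30% = £110,883.59.
Line 3 (8919.43, Ravune, 1,985 kg, £195,125.50):
Base rate for 8919.43 is £4.76/kg.
Duty = 1,985 × £4.76 = £9,448.60.
Total = £173,533.85 + £110,883.59 + £9,448.60 = £293,866.04.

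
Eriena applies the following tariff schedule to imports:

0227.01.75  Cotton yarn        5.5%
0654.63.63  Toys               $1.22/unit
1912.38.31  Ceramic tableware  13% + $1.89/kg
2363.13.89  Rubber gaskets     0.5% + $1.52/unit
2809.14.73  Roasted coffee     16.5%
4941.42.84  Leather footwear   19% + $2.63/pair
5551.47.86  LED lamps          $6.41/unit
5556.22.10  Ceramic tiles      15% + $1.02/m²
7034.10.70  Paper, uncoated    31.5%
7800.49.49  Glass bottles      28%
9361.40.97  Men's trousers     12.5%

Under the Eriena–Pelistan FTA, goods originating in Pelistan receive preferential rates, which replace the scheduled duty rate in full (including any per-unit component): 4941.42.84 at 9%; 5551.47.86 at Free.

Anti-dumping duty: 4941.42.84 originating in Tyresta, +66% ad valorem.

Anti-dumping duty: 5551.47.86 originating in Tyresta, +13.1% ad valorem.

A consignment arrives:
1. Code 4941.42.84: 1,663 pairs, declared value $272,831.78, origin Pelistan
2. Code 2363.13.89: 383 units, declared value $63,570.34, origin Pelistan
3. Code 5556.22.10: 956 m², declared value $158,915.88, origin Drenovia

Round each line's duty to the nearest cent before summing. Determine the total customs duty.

Line 1 (4941.42.84, Pelistan, 1,663 pairs, $272,831.78):
Base rate for 4941.42.84 is 19% + $2.63/pair.
Origin Pelistan qualifies under the Eriena–Pelistan agreement and 4941.42.84 is covered: preferential rate 9% applies instead.
The additional-duty order on 4941.42.84 targets Tyresta, not Pelistan; it does not apply.
Duty = $272,831.78 × 9% = $24,554.86.
Line 2 (2363.13.89, Pelistan, 383 units, $63,570.34):
Base rate for 2363.13.89 is 0.5% + $1.52/unit.
Origin Pelistan is the FTA partner but 2363.13.89 is not on the preference list; base rate stands.
Duty = $63,570.34 × 0.5% + 383 × $1.52 = $900.01.
Line 3 (5556.22.10, Drenovia, 956 m², $158,915.88):
Base rate for 5556.22.10 is 15% + $1.02/m².
Duty = $158,915.88 × 15% + 956 × $1.02 = $24,812.50.
Total = $24,554.86 + $900.01 + $24,812.50 = $50,267.37.

$50,267.37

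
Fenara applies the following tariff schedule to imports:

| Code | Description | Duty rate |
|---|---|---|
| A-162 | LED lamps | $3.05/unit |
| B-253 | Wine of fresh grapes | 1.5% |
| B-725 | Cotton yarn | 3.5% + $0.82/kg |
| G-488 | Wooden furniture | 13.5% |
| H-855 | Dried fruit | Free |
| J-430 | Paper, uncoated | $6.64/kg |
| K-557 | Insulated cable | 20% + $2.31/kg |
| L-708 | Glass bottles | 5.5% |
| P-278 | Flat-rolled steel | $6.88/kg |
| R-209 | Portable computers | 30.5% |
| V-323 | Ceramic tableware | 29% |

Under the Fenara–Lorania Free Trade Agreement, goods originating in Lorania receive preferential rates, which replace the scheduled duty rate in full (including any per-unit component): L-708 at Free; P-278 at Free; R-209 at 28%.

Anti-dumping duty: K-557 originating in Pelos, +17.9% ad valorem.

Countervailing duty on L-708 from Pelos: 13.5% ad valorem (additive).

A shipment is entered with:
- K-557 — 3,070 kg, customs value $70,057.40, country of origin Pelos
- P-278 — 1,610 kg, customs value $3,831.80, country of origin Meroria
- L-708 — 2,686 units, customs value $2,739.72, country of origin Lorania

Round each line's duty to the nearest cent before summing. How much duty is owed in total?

Line 1 (K-557, Pelos, 3,070 kg, $70,057.40):
Base rate for K-557 is 20% + $2.31/kg.
Additional duty on K-557 from Pelos: +17.9%. Applied ad valorem rate: 20% + 17.9% = 37.9%.
Duty = $70,057.40 × 37.9% + 3,070 × $2.31 = $33,643.45.
Line 2 (P-278, Meroria, 1,610 kg, $3,831.80):
Base rate for P-278 is $6.88/kg.
P-278 has an FTA preferential rate, but origin Meroria is not Lorania; base rate stands.
Duty = 1,610 × $6.88 = $11,076.80.
Line 3 (L-708, Lorania, 2,686 units, $2,739.72):
Base rate for L-708 is 5.5%.
Origin Lorania qualifies under the Fenara–Lorania agreement and L-708 is covered: preferential rate Free applies instead.
The additional-duty order on L-708 targets Pelos, not Lorania; it does not apply.
Duty = $2,739.72 × 0% = $0.00.
Total = $33,643.45 + $11,076.80 + $0.00 = $44,720.25.

$44,720.25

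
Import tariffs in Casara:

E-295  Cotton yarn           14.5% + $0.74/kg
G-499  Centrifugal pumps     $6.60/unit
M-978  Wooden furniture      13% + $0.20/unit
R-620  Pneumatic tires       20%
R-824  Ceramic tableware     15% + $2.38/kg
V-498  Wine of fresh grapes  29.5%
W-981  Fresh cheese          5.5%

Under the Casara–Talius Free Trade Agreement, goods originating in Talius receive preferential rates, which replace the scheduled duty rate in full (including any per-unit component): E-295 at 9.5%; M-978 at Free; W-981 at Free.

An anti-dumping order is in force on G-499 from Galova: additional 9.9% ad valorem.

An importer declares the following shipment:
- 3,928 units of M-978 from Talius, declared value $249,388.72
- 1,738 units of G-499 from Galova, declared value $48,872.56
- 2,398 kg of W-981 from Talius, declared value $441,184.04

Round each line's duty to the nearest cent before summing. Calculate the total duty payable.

Line 1 (M-978, Talius, 3,928 units, $249,388.72):
Base rate for M-978 is 13% + $0.20/unit.
Origin Talius qualifies under the Casara–Talius agreement and M-978 is covered: preferential rate Free applies instead.
Duty = $249,388.72 × 0% = $0.00.
Line 2 (G-499, Galova, 1,738 units, $48,872.56):
Base rate for G-499 is $6.60/unit.
Additional duty on G-499 from Galova: +9.9% ad valorem. Applied ad valorem rate = 9.9%.
Duty = $48,872.56 × 9.9% + 1,738 × $6.60 = $16,309.18.
Line 3 (W-981, Talius, 2,398 kg, $441,184.04):
Base rate for W-981 is 5.5%.
Origin Talius qualifies under the Casara–Talius agreement and W-981 is covered: preferential rate Free applies instead.
Duty = $441,184.04 × 0% = $0.00.
Total = $0.00 + $16,309.18 + $0.00 = $16,309.18.

$16,309.18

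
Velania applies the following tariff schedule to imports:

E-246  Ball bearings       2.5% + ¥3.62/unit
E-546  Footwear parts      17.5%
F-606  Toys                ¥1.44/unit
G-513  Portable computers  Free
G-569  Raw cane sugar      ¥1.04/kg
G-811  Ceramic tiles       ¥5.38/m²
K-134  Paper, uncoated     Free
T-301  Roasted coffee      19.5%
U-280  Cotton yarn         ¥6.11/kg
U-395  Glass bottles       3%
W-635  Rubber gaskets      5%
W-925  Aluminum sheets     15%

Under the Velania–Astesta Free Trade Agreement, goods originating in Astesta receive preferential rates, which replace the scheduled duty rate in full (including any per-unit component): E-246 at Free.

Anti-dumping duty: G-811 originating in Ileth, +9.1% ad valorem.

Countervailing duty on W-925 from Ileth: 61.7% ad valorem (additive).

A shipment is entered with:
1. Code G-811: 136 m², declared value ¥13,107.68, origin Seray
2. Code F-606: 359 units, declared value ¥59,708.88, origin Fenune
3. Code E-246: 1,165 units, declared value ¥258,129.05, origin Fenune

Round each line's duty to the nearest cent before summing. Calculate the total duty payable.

¥11,919.17

Line 1 (G-811, Seray, 136 m², ¥13,107.68):
Base rate for G-811 is ¥5.38/m².
The additional-duty order on G-811 targets Ileth, not Seray; it does not apply.
Duty = 136 × ¥5.38 = ¥731.68.
Line 2 (F-606, Fenune, 359 units, ¥59,708.88):
Base rate for F-606 is ¥1.44/unit.
Duty = 359 × ¥1.44 = ¥516.96.
Line 3 (E-246, Fenune, 1,165 units, ¥258,129.05):
Base rate for E-246 is 2.5% + ¥3.62/unit.
E-246 has an FTA preferential rate, but origin Fenune is not Astesta; base rate stands.
Duty = ¥258,129.05 × 2.5% + 1,165 × ¥3.62 = ¥10,670.53.
Total = ¥731.68 + ¥516.96 + ¥10,670.53 = ¥11,919.17.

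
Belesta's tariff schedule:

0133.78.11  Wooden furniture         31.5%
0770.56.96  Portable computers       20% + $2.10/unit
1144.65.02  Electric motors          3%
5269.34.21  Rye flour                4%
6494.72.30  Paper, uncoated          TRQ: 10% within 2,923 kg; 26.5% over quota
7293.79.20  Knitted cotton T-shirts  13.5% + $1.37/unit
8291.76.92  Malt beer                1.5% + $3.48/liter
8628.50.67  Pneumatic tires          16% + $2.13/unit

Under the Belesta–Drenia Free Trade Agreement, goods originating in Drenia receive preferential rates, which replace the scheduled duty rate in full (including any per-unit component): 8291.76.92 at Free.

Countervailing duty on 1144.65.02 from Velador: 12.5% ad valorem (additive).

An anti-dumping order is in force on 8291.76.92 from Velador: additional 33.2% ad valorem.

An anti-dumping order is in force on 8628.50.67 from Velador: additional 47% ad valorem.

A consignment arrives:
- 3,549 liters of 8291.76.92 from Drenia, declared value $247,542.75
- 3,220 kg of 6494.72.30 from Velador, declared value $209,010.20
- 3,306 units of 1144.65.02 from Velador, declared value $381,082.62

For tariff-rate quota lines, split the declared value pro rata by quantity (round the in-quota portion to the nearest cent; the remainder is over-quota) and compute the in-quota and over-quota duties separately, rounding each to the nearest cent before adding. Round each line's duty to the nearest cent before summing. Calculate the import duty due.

$83,149.74

Line 1 (8291.76.92, Drenia, 3,549 liters, $247,542.75):
Base rate for 8291.76.92 is 1.5% + $3.48/liter.
Origin Drenia qualifies under the Belesta–Drenia agreement and 8291.76.92 is covered: preferential rate Free applies instead.
The additional-duty order on 8291.76.92 targets Velador, not Drenia; it does not apply.
Duty = $247,542.75 × 0% = $0.00.
Line 2 (6494.72.30, Velador, 3,220 kg, $209,010.20):
Code 6494.72.30 is under a tariff-rate quota (threshold 2,923 kg). In-quota: 2,923 kg at 10%; over-quota: 297 kg at 26.5%.
Pro-rata value split: in-quota = $209,010.20 × 2,923/3,220 = $189,731.93; over-quota = $209,010.20 − $189,731.93 = $19,278.27.
In-quota duty = $189,731.93 × 10% = $18,973.19. Over-quota duty = $19,278.27 × 26.5% = $5,108.74.
Line duty = $18,973.19 + $5,108.74 = $24,081.93.
Line 3 (1144.65.02, Velador, 3,306 units, $381,082.62):
Base rate for 1144.65.02 is 3%.
Additional duty on 1144.65.02 from Velador: +12.5%. Applied ad valorem rate: 3% + 12.5% = 15.5%.
Duty = $381,082.62 × 15.5% = $59,067.81.
Total = $0.00 + $24,081.93 + $59,067.81 = $83,149.74.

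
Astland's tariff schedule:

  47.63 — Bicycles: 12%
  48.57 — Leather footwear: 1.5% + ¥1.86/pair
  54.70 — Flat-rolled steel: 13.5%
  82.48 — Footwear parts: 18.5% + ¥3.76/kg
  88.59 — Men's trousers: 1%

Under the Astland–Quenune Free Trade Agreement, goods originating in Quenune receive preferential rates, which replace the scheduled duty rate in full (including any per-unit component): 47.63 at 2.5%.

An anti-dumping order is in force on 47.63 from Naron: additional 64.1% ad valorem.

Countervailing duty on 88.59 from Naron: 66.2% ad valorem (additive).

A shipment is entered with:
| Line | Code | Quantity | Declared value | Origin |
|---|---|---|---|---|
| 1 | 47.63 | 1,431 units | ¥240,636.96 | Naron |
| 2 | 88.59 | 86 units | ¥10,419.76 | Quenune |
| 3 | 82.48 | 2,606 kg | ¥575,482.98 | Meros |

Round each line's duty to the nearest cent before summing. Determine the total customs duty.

¥299,491.84

Line 1 (47.63, Naron, 1,431 units, ¥240,636.96):
Base rate for 47.63 is 12%.
47.63 has an FTA preferential rate, but origin Naron is not Quenune; base rate stands.
Additional duty on 47.63 from Naron: +64.1%. Applied ad valorem rate: 12% + 64.1% = 76.1%.
Duty = ¥240,636.96 × 76.1% = ¥183,124.73.
Line 2 (88.59, Quenune, 86 units, ¥10,419.76):
Base rate for 88.59 is 1%.
Origin Quenune is the FTA partner but 88.59 is not on the preference list; base rate stands.
The additional-duty order on 88.59 targets Naron, not Quenune; it does not apply.
Duty = ¥10,419.76 × 1% = ¥104.20.
Line 3 (82.48, Meros, 2,606 kg, ¥575,482.98):
Base rate for 82.48 is 18.5% + ¥3.76/kg.
Duty = ¥575,482.98 × 18.5% + 2,606 × ¥3.76 = ¥116,262.91.
Total = ¥183,124.73 + ¥104.20 + ¥116,262.91 = ¥299,491.84.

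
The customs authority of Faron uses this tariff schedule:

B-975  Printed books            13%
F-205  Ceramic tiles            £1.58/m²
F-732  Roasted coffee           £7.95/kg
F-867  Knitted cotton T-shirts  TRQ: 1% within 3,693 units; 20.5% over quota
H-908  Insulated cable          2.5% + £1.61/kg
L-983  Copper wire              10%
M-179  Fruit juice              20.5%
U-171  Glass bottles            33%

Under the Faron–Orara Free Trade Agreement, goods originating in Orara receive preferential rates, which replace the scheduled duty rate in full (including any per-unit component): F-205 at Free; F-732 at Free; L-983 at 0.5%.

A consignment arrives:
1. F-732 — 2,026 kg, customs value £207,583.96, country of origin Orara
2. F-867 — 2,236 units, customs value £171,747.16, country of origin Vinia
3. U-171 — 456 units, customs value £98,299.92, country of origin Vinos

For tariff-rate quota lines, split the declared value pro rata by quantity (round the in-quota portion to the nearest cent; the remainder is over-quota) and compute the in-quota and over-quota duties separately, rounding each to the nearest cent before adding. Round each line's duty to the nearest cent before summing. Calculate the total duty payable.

Line 1 (F-732, Orara, 2,026 kg, £207,583.96):
Base rate for F-732 is £7.95/kg.
Origin Orara qualifies under the Faron–Orara agreement and F-732 is covered: preferential rate Free applies instead.
Duty = £207,583.96 × 0% = £0.00.
Line 2 (F-867, Vinia, 2,236 units, £171,747.16):
Code F-867 is under a tariff-rate quota (threshold 3,693 units). Quantity 2,236 units is within the quota, so the in-quota rate 1% applies to the full value.
Duty = £171,747.16 × 1% = £1,717.47.
Line 3 (U-171, Vinos, 456 units, £98,299.92):
Base rate for U-171 is 33%.
Duty = £98,299.92 × 33% = £32,438.97.
Total = £0.00 + £1,717.47 + £32,438.97 = £34,156.44.

£34,156.44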